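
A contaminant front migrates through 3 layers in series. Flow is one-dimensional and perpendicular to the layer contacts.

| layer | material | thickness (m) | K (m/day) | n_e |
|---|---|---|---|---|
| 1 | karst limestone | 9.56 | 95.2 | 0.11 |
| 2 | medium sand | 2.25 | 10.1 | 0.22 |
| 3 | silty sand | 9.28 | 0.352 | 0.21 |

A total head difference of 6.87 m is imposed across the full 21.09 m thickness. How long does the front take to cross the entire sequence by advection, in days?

13.6

With flow normal to the layers, continuity requires the same specific discharge q through every layer.
Σ(b_i/K_i) = 9.56/95.2 + 2.25/10.1 + 9.28/0.352 = 26.69 d.
q = Δh / Σ(b_i/K_i) = 6.87 / 26.69 = 0.2574 m/day.
In each layer the seepage velocity is v_i = q/n_i, so the layer transit time is t_i = b_i·n_i / q:
  layer 1 (karst limestone): t_1 = 9.56 × 0.11 / 0.2574 = 4.085 d
  layer 2 (medium sand): t_2 = 2.25 × 0.22 / 0.2574 = 1.923 d
  layer 3 (silty sand): t_3 = 9.28 × 0.21 / 0.2574 = 7.570 d
Total t = Σ t_i = 13.58 days.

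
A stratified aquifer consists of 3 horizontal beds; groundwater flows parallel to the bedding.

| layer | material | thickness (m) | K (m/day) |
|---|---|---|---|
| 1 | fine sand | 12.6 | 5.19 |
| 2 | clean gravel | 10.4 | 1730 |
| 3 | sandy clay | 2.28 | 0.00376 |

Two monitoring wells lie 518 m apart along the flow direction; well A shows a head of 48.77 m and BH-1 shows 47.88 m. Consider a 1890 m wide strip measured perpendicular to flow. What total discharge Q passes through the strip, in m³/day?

58600

Flow is parallel to layering, so each bed carries its own Darcy discharge and the transmissivities add.
Σ(K_i·b_i) = 5.19×12.6 + 1730×10.4 + 0.00376×2.28 = 18057 m²/day.
Hydraulic gradient i = (48.77 − 47.88) / 518 = 0.89 / 518 = 0.001718.
Q = Σ(K_i·b_i) · W · i = 18057 × 1890 × 0.001718 = 58638 m³/day.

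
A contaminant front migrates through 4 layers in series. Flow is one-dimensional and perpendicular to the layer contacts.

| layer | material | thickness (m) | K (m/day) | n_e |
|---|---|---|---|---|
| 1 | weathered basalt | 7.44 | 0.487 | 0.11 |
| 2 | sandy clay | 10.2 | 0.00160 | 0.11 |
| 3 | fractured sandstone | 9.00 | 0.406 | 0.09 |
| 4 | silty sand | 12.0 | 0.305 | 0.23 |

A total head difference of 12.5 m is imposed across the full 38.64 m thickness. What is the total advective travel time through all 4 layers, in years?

With flow normal to the layers, continuity requires the same specific discharge q through every layer.
Σ(b_i/K_i) = 7.44/0.487 + 10.2/0.00160 + 9.00/0.406 + 12.0/0.305 = 6452 d.
q = Δh / Σ(b_i/K_i) = 12.5 / 6452 = 0.001937 m/day.
In each layer the seepage velocity is v_i = q/n_i, so the layer transit time is t_i = b_i·n_i / q:
  layer 1 (weathered basalt): t_1 = 7.44 × 0.11 / 0.001937 = 422.4 d
  layer 2 (sandy clay): t_2 = 10.2 × 0.11 / 0.001937 = 579.1 d
  layer 3 (fractured sandstone): t_3 = 9.00 × 0.09 / 0.001937 = 418.1 d
  layer 4 (silty sand): t_4 = 12.0 × 0.23 / 0.001937 = 1425 d
Total t = Σ t_i = 2844 days = 7.787 years.

7.79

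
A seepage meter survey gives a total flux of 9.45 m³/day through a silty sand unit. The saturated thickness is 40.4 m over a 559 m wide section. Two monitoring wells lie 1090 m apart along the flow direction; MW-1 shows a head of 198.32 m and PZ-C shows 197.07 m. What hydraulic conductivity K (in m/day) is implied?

0.365

Cross-sectional area A = 559 × 40.4 = 22584 m².
Hydraulic gradient i = (198.32 − 197.07) / 1090 = 1.25 / 1090 = 0.001147.
From Q = K·A·i, K = Q / (A·i) = 9.45 / (22584 × 0.001147) = 0.3649 m/day.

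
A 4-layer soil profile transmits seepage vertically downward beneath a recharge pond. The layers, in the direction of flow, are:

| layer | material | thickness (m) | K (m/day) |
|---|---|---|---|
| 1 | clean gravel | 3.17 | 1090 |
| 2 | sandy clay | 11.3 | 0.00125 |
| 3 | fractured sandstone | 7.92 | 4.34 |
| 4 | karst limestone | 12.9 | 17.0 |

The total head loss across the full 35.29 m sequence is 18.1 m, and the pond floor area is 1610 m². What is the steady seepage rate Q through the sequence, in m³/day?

3.22

Flow is perpendicular to layering, so the layers act in series and the equivalent K is the thickness-weighted harmonic mean.
Total thickness L = 3.17 + 11.3 + 7.92 + 12.9 = 35.29 m.
Σ(b_i/K_i) = 3.17/1090 + 11.3/0.00125 + 7.92/4.34 + 12.9/17.0 = 9043 d.
K_eq = L / Σ(b_i/K_i) = 35.29 / 9043 = 0.003903 m/day.
Q = K_eq · A · (Δh/L) = 0.003903 × 1610 × (18.1/35.29) = 3.223 m³/day.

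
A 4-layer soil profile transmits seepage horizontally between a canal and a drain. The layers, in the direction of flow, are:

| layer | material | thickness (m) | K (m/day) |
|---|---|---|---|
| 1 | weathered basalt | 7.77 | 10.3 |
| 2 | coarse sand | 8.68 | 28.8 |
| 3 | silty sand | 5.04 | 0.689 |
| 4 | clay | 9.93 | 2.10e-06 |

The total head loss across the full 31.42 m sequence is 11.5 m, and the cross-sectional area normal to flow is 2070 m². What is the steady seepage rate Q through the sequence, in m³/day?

0.00503

Flow is perpendicular to layering, so the layers act in series and the equivalent K is the thickness-weighted harmonic mean.
Total thickness L = 7.77 + 8.68 + 5.04 + 9.93 = 31.42 m.
Σ(b_i/K_i) = 7.77/10.3 + 8.68/28.8 + 5.04/0.689 + 9.93/2.10e-06 = 4.729e+06 d.
K_eq = L / Σ(b_i/K_i) = 31.42 / 4.729e+06 = 6.645e-06 m/day.
Q = K_eq · A · (Δh/L) = 6.645e-06 × 2070 × (11.5/31.42) = 0.005034 m³/day.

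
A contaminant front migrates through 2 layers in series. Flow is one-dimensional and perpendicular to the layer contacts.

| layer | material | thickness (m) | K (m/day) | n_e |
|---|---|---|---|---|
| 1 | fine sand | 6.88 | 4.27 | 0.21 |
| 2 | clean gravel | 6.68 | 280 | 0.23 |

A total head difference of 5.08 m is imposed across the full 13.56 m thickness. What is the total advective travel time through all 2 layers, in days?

With flow normal to the layers, continuity requires the same specific discharge q through every layer.
Σ(b_i/K_i) = 6.88/4.27 + 6.68/280 = 1.635 d.
q = Δh / Σ(b_i/K_i) = 5.08 / 1.635 = 3.107 m/day.
In each layer the seepage velocity is v_i = q/n_i, so the layer transit time is t_i = b_i·n_i / q:
  layer 1 (fine sand): t_1 = 6.88 × 0.21 / 3.107 = 0.4650 d
  layer 2 (clean gravel): t_2 = 6.68 × 0.23 / 3.107 = 0.4945 d
Total t = Σ t_i = 0.9596 days.

0.960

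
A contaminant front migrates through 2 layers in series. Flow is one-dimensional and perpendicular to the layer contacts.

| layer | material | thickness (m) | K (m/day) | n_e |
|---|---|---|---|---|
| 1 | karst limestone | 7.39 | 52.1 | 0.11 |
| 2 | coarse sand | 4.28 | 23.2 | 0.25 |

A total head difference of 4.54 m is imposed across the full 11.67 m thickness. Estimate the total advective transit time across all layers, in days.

With flow normal to the layers, continuity requires the same specific discharge q through every layer.
Σ(b_i/K_i) = 7.39/52.1 + 4.28/23.2 = 0.3263 d.
q = Δh / Σ(b_i/K_i) = 4.54 / 0.3263 = 13.91 m/day.
In each layer the seepage velocity is v_i = q/n_i, so the layer transit time is t_i = b_i·n_i / q:
  layer 1 (karst limestone): t_1 = 7.39 × 0.11 / 13.91 = 0.05843 d
  layer 2 (coarse sand): t_2 = 4.28 × 0.25 / 13.91 = 0.07691 d
Total t = Σ t_i = 0.1353 days.

0.135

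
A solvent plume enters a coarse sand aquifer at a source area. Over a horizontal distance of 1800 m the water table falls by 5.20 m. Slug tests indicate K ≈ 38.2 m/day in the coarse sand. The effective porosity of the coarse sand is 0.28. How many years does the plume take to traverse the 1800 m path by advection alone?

Hydraulic gradient i = Δh / L = 5.20 / 1800 = 0.002889.
Darcy flux q = K · i = 38.20 × 0.002889 = 0.1104 m/day.
Seepage velocity v = q / n_e = 0.1104 / 0.28 = 0.3941 m/day.
Travel time t = L / v = 1800 / 0.3941 = 4567 days = 12.50 years.

12.5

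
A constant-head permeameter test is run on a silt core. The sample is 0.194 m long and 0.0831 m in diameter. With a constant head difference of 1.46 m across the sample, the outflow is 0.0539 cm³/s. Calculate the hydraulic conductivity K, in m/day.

Cross-sectional area A = π·(d/2)² = π × (0.0831/2)² = 0.005424 m².
Convert discharge: 0.0539 cm³/s = 5.390e-08 m³/s.
Darcy's law rearranged: K = Q·L / (A·Δh) = 5.390e-08 × 0.194 / (0.005424 × 1.46) = 1.321e-06 m/s = 0.1141 m/day.

0.114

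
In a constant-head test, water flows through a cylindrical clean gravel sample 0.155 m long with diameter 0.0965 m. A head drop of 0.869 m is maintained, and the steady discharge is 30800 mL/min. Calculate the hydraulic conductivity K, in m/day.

1080

Cross-sectional area A = π·(d/2)² = π × (0.0965/2)² = 0.007314 m².
Convert discharge: 30800 mL/min = 0.0005133 m³/s.
Darcy's law rearranged: K = Q·L / (A·Δh) = 0.0005133 × 0.155 / (0.007314 × 0.869) = 0.01252 m/s = 1082 m/day.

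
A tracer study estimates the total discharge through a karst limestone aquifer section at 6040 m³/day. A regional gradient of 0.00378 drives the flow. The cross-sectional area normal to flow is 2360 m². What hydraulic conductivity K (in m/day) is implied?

677

Hydraulic gradient i = 0.00378.
From Q = K·A·i, K = Q / (A·i) = 6040 / (2360 × 0.003780) = 677.1 m/day.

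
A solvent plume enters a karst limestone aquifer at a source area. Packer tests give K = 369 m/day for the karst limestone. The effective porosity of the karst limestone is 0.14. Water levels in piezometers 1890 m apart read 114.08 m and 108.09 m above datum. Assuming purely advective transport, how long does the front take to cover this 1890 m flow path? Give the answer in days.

Hydraulic gradient i = (114.08 − 108.09) / 1890 = 5.99 / 1890 = 0.003169.
Darcy flux q = K · i = 369.0 × 0.003169 = 1.169 m/day.
Seepage velocity v = q / n_e = 1.169 / 0.14 = 8.353 m/day.
Travel time t = L / v = 1890 / 8.353 = 226.3 days.

226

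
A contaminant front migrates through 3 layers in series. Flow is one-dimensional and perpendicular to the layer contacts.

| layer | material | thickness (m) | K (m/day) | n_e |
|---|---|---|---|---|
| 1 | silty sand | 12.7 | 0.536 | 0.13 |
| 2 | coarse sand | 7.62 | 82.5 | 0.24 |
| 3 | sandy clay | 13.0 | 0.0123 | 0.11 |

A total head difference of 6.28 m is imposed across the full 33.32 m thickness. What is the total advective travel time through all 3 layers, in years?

With flow normal to the layers, continuity requires the same specific discharge q through every layer.
Σ(b_i/K_i) = 12.7/0.536 + 7.62/82.5 + 13.0/0.0123 = 1081 d.
q = Δh / Σ(b_i/K_i) = 6.28 / 1081 = 0.005811 m/day.
In each layer the seepage velocity is v_i = q/n_i, so the layer transit time is t_i = b_i·n_i / q:
  layer 1 (silty sand): t_1 = 12.7 × 0.13 / 0.005811 = 284.1 d
  layer 2 (coarse sand): t_2 = 7.62 × 0.24 / 0.005811 = 314.7 d
  layer 3 (sandy clay): t_3 = 13.0 × 0.11 / 0.005811 = 246.1 d
Total t = Σ t_i = 844.9 days = 2.313 years.

2.31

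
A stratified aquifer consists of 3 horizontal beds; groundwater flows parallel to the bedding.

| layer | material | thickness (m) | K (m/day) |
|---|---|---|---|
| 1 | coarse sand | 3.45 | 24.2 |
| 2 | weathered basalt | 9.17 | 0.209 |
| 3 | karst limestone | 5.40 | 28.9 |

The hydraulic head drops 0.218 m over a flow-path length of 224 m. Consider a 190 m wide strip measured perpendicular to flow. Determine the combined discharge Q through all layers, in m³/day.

Flow is parallel to layering, so each bed carries its own Darcy discharge and the transmissivities add.
Σ(K_i·b_i) = 24.2×3.45 + 0.209×9.17 + 28.9×5.40 = 241.5 m²/day.
Hydraulic gradient i = Δh / L = 0.218 / 224 = 0.0009732.
Q = Σ(K_i·b_i) · W · i = 241.5 × 190 × 0.0009732 = 44.65 m³/day.

44.6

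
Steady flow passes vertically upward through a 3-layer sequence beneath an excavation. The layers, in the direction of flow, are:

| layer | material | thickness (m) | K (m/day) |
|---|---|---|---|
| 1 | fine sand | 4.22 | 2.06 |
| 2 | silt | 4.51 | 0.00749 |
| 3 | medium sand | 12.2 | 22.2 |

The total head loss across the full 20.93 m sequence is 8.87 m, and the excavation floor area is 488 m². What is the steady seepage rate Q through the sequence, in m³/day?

7.16

Flow is perpendicular to layering, so the layers act in series and the equivalent K is the thickness-weighted harmonic mean.
Total thickness L = 4.22 + 4.51 + 12.2 = 20.93 m.
Σ(b_i/K_i) = 4.22/2.06 + 4.51/0.00749 + 12.2/22.2 = 604.7 d.
K_eq = L / Σ(b_i/K_i) = 20.93 / 604.7 = 0.03461 m/day.
Q = K_eq · A · (Δh/L) = 0.03461 × 488 × (8.87/20.93) = 7.158 m³/day.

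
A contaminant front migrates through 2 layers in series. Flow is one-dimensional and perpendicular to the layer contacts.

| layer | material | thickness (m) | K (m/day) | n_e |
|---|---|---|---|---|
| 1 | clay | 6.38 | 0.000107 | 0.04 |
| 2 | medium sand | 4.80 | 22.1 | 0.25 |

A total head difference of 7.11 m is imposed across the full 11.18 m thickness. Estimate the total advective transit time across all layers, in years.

With flow normal to the layers, continuity requires the same specific discharge q through every layer.
Σ(b_i/K_i) = 6.38/0.000107 + 4.80/22.1 = 59626 d.
q = Δh / Σ(b_i/K_i) = 7.11 / 59626 = 0.0001192 m/day.
In each layer the seepage velocity is v_i = q/n_i, so the layer transit time is t_i = b_i·n_i / q:
  layer 1 (clay): t_1 = 6.38 × 0.04 / 0.0001192 = 2140 d
  layer 2 (medium sand): t_2 = 4.80 × 0.25 / 0.0001192 = 10064 d
Total t = Σ t_i = 12204 days = 33.41 years.

33.4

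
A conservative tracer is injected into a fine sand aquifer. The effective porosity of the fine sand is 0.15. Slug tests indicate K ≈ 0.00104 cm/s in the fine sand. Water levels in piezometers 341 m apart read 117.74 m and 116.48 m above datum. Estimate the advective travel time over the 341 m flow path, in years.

42.2

Convert K: 0.00104 cm/s × 864 = 0.8986 m/day.
Hydraulic gradient i = (117.74 − 116.48) / 341 = 1.26 / 341 = 0.003695.
Darcy flux q = K · i = 0.8986 × 0.003695 = 0.003320 m/day.
Seepage velocity v = q / n_e = 0.003320 / 0.15 = 0.02213 m/day.
Travel time t = L / v = 341 / 0.02213 = 15406 days = 42.18 years.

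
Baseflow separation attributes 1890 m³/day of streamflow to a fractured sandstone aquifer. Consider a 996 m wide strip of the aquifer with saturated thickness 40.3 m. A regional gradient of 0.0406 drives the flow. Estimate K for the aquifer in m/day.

Cross-sectional area A = 996 × 40.3 = 40139 m².
Hydraulic gradient i = 0.0406.
From Q = K·A·i, K = Q / (A·i) = 1890 / (40139 × 0.04060) = 1.160 m/day.

1.16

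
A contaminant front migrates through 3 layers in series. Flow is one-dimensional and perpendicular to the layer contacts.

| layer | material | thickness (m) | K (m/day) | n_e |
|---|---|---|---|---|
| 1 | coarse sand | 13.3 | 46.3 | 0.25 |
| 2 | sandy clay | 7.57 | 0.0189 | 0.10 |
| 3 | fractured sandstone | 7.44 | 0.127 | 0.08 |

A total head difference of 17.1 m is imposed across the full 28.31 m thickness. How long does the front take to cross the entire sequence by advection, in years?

With flow normal to the layers, continuity requires the same specific discharge q through every layer.
Σ(b_i/K_i) = 13.3/46.3 + 7.57/0.0189 + 7.44/0.127 = 459.4 d.
q = Δh / Σ(b_i/K_i) = 17.1 / 459.4 = 0.03722 m/day.
In each layer the seepage velocity is v_i = q/n_i, so the layer transit time is t_i = b_i·n_i / q:
  layer 1 (coarse sand): t_1 = 13.3 × 0.25 / 0.03722 = 89.33 d
  layer 2 (sandy clay): t_2 = 7.57 × 0.10 / 0.03722 = 20.34 d
  layer 3 (fractured sandstone): t_3 = 7.44 × 0.08 / 0.03722 = 15.99 d
Total t = Σ t_i = 125.7 days = 0.3440 years.

0.344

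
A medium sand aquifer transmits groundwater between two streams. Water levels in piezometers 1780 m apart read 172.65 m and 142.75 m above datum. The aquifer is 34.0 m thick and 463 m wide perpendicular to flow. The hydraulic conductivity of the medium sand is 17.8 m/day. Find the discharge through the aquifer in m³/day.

4710

Cross-sectional area A = 463 × 34.0 = 15742 m².
Hydraulic gradient i = (172.65 − 142.75) / 1780 = 29.9 / 1780 = 0.01680.
Darcy's law: Q = K · A · i = 17.80 × 15742 × 0.01680 = 4707 m³/day.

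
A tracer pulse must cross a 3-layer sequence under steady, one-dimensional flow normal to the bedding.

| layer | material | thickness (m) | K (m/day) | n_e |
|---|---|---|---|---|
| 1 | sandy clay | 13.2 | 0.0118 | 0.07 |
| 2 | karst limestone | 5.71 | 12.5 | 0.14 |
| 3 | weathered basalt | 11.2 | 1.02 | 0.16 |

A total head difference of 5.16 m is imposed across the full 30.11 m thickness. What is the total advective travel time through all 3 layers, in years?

With flow normal to the layers, continuity requires the same specific discharge q through every layer.
Σ(b_i/K_i) = 13.2/0.0118 + 5.71/12.5 + 11.2/1.02 = 1130 d.
q = Δh / Σ(b_i/K_i) = 5.16 / 1130 = 0.004566 m/day.
In each layer the seepage velocity is v_i = q/n_i, so the layer transit time is t_i = b_i·n_i / q:
  layer 1 (sandy clay): t_1 = 13.2 × 0.07 / 0.004566 = 202.4 d
  layer 2 (karst limestone): t_2 = 5.71 × 0.14 / 0.004566 = 175.1 d
  layer 3 (weathered basalt): t_3 = 11.2 × 0.16 / 0.004566 = 392.5 d
Total t = Σ t_i = 769.9 days = 2.108 years.

2.11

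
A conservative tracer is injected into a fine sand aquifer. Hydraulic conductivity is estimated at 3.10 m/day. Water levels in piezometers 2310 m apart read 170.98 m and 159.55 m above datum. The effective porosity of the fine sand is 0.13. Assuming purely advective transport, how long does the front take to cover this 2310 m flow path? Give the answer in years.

Hydraulic gradient i = (170.98 − 159.55) / 2310 = 11.43 / 2310 = 0.004948.
Darcy flux q = K · i = 3.100 × 0.004948 = 0.01534 m/day.
Seepage velocity v = q / n_e = 0.01534 / 0.13 = 0.1180 m/day.
Travel time t = L / v = 2310 / 0.1180 = 19578 days = 53.60 years.

53.6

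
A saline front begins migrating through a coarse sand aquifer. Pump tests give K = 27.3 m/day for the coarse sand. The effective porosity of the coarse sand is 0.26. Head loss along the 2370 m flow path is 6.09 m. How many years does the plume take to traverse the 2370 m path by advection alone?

Hydraulic gradient i = Δh / L = 6.09 / 2370 = 0.002570.
Darcy flux q = K · i = 27.30 × 0.002570 = 0.07015 m/day.
Seepage velocity v = q / n_e = 0.07015 / 0.26 = 0.2698 m/day.
Travel time t = L / v = 2370 / 0.2698 = 8784 days = 24.05 years.

24.0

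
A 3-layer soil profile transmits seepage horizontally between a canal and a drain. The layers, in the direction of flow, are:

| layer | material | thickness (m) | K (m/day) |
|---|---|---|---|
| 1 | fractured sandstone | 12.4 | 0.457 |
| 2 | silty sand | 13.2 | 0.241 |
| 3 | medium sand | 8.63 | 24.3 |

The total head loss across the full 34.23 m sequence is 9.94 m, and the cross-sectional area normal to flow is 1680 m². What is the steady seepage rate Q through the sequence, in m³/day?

203

Flow is perpendicular to layering, so the layers act in series and the equivalent K is the thickness-weighted harmonic mean.
Total thickness L = 12.4 + 13.2 + 8.63 = 34.23 m.
Σ(b_i/K_i) = 12.4/0.457 + 13.2/0.241 + 8.63/24.3 = 82.26 d.
K_eq = L / Σ(b_i/K_i) = 34.23 / 82.26 = 0.4161 m/day.
Q = K_eq · A · (Δh/L) = 0.4161 × 1680 × (9.94/34.23) = 203.0 m³/day.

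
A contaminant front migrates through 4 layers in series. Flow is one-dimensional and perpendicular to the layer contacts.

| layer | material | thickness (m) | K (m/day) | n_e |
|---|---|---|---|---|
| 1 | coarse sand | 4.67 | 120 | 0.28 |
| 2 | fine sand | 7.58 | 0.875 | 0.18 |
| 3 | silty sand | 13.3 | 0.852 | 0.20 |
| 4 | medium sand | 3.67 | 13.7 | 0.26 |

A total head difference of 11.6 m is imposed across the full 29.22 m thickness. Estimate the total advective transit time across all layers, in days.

13.3

With flow normal to the layers, continuity requires the same specific discharge q through every layer.
Σ(b_i/K_i) = 4.67/120 + 7.58/0.875 + 13.3/0.852 + 3.67/13.7 = 24.58 d.
q = Δh / Σ(b_i/K_i) = 11.6 / 24.58 = 0.4719 m/day.
In each layer the seepage velocity is v_i = q/n_i, so the layer transit time is t_i = b_i·n_i / q:
  layer 1 (coarse sand): t_1 = 4.67 × 0.28 / 0.4719 = 2.771 d
  layer 2 (fine sand): t_2 = 7.58 × 0.18 / 0.4719 = 2.891 d
  layer 3 (silty sand): t_3 = 13.3 × 0.20 / 0.4719 = 5.636 d
  layer 4 (medium sand): t_4 = 3.67 × 0.26 / 0.4719 = 2.022 d
Total t = Σ t_i = 13.32 days.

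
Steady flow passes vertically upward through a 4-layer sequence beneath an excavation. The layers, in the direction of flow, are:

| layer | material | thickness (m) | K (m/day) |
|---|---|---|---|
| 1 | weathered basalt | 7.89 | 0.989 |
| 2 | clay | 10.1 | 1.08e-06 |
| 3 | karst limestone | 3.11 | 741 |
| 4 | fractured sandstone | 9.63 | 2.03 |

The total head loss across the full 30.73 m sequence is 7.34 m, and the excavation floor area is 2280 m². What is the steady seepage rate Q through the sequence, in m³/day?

Flow is perpendicular to layering, so the layers act in series and the equivalent K is the thickness-weighted harmonic mean.
Total thickness L = 7.89 + 10.1 + 3.11 + 9.63 = 30.73 m.
Σ(b_i/K_i) = 7.89/0.989 + 10.1/1.08e-06 + 3.11/741 + 9.63/2.03 = 9.352e+06 d.
K_eq = L / Σ(b_i/K_i) = 30.73 / 9.352e+06 = 3.286e-06 m/day.
Q = K_eq · A · (Δh/L) = 3.286e-06 × 2280 × (7.34/30.73) = 0.001790 m³/day.

0.00179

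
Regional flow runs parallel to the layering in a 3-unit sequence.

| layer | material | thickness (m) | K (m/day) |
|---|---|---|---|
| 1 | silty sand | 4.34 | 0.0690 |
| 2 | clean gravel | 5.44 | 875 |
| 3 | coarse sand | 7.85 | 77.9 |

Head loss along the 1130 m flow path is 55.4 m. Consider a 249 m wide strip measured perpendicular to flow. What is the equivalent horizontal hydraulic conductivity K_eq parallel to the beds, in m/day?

305

Flow is parallel to layering, so each bed carries its own Darcy discharge and the transmissivities add.
Σ(K_i·b_i) = 0.0690×4.34 + 875×5.44 + 77.9×7.85 = 5372 m²/day.
Total thickness b = 17.63 m, so K_eq = Σ(K_i·b_i)/b = 304.7 m/day.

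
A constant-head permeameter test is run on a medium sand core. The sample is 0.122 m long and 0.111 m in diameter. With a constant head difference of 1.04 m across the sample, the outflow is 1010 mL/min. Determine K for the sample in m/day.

17.6

Cross-sectional area A = π·(d/2)² = π × (0.111/2)² = 0.009677 m².
Convert discharge: 1010 mL/min = 1.683e-05 m³/s.
Darcy's law rearranged: K = Q·L / (A·Δh) = 1.683e-05 × 0.122 / (0.009677 × 1.04) = 0.0002041 m/s = 17.63 m/day.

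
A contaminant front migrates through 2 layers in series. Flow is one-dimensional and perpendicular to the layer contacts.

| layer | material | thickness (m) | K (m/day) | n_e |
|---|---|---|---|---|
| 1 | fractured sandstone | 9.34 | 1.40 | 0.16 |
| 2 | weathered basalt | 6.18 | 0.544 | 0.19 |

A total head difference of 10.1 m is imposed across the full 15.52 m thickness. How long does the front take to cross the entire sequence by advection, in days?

4.76

With flow normal to the layers, continuity requires the same specific discharge q through every layer.
Σ(b_i/K_i) = 9.34/1.40 + 6.18/0.544 = 18.03 d.
q = Δh / Σ(b_i/K_i) = 10.1 / 18.03 = 0.5601 m/day.
In each layer the seepage velocity is v_i = q/n_i, so the layer transit time is t_i = b_i·n_i / q:
  layer 1 (fractured sandstone): t_1 = 9.34 × 0.16 / 0.5601 = 2.668 d
  layer 2 (weathered basalt): t_2 = 6.18 × 0.19 / 0.5601 = 2.096 d
Total t = Σ t_i = 4.764 days.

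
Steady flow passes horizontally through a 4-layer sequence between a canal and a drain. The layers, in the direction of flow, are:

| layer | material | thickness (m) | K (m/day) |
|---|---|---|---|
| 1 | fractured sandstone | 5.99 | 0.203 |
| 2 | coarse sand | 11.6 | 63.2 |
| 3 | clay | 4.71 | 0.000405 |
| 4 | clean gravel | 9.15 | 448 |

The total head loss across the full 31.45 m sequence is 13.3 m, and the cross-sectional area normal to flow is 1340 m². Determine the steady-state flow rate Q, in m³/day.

1.53

Flow is perpendicular to layering, so the layers act in series and the equivalent K is the thickness-weighted harmonic mean.
Total thickness L = 5.99 + 11.6 + 4.71 + 9.15 = 31.45 m.
Σ(b_i/K_i) = 5.99/0.203 + 11.6/63.2 + 4.71/0.000405 + 9.15/448 = 11659 d.
K_eq = L / Σ(b_i/K_i) = 31.45 / 11659 = 0.002697 m/day.
Q = K_eq · A · (Δh/L) = 0.002697 × 1340 × (13.3/31.45) = 1.529 m³/day.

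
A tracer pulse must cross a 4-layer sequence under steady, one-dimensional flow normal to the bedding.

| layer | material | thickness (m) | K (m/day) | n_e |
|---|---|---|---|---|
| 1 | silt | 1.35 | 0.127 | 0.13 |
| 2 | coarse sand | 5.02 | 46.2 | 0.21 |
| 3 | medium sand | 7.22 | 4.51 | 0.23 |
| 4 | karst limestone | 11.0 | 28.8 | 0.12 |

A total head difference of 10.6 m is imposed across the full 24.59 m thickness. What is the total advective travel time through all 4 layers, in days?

With flow normal to the layers, continuity requires the same specific discharge q through every layer.
Σ(b_i/K_i) = 1.35/0.127 + 5.02/46.2 + 7.22/4.51 + 11.0/28.8 = 12.72 d.
q = Δh / Σ(b_i/K_i) = 10.6 / 12.72 = 0.8332 m/day.
In each layer the seepage velocity is v_i = q/n_i, so the layer transit time is t_i = b_i·n_i / q:
  layer 1 (silt): t_1 = 1.35 × 0.13 / 0.8332 = 0.2106 d
  layer 2 (coarse sand): t_2 = 5.02 × 0.21 / 0.8332 = 1.265 d
  layer 3 (medium sand): t_3 = 7.22 × 0.23 / 0.8332 = 1.993 d
  layer 4 (karst limestone): t_4 = 11.0 × 0.12 / 0.8332 = 1.584 d
Total t = Σ t_i = 5.053 days.

5.05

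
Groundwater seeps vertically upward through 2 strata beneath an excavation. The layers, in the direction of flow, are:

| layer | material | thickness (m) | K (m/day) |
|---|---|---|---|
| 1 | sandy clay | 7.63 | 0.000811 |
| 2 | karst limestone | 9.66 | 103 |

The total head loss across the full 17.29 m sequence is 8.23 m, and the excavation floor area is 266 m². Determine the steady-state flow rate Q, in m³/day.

0.233

Flow is perpendicular to layering, so the layers act in series and the equivalent K is the thickness-weighted harmonic mean.
Total thickness L = 7.63 + 9.66 = 17.29 m.
Σ(b_i/K_i) = 7.63/0.000811 + 9.66/103 = 9408 d.
K_eq = L / Σ(b_i/K_i) = 17.29 / 9408 = 0.001838 m/day.
Q = K_eq · A · (Δh/L) = 0.001838 × 266 × (8.23/17.29) = 0.2327 m³/day.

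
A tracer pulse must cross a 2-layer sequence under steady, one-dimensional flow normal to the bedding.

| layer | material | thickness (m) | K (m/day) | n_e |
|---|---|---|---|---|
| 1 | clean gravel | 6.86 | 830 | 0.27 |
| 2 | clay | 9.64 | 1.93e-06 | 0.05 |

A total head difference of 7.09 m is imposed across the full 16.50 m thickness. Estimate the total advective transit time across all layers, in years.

4500

With flow normal to the layers, continuity requires the same specific discharge q through every layer.
Σ(b_i/K_i) = 6.86/830 + 9.64/1.93e-06 = 4.995e+06 d.
q = Δh / Σ(b_i/K_i) = 7.09 / 4.995e+06 = 1.419e-06 m/day.
In each layer the seepage velocity is v_i = q/n_i, so the layer transit time is t_i = b_i·n_i / q:
  layer 1 (clean gravel): t_1 = 6.86 × 0.27 / 1.419e-06 = 1.305e+06 d
  layer 2 (clay): t_2 = 9.64 × 0.05 / 1.419e-06 = 3.396e+05 d
Total t = Σ t_i = 1.644e+06 days = 4502 years.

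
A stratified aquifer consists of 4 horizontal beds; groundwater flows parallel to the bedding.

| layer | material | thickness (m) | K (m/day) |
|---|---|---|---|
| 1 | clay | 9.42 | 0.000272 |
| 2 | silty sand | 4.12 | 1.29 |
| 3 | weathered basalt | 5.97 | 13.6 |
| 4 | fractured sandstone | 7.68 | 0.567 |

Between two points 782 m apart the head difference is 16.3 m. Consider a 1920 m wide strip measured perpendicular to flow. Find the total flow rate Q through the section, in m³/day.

3640

Flow is parallel to layering, so each bed carries its own Darcy discharge and the transmissivities add.
Σ(K_i·b_i) = 0.000272×9.42 + 1.29×4.12 + 13.6×5.97 + 0.567×7.68 = 90.86 m²/day.
Hydraulic gradient i = Δh / L = 16.3 / 782 = 0.02084.
Q = Σ(K_i·b_i) · W · i = 90.86 × 1920 × 0.02084 = 3636 m³/day.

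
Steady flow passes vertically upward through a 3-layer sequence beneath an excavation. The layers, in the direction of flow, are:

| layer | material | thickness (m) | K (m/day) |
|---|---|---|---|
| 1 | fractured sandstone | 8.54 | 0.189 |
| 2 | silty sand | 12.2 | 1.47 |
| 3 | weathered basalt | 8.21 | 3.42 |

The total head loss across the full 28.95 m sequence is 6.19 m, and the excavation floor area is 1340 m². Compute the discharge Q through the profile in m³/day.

148

Flow is perpendicular to layering, so the layers act in series and the equivalent K is the thickness-weighted harmonic mean.
Total thickness L = 8.54 + 12.2 + 8.21 = 28.95 m.
Σ(b_i/K_i) = 8.54/0.189 + 12.2/1.47 + 8.21/3.42 = 55.89 d.
K_eq = L / Σ(b_i/K_i) = 28.95 / 55.89 = 0.5180 m/day.
Q = K_eq · A · (Δh/L) = 0.5180 × 1340 × (6.19/28.95) = 148.4 m³/day.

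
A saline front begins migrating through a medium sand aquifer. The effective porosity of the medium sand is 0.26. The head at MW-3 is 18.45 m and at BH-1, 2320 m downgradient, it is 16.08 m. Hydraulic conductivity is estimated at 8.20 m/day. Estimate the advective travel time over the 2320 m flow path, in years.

197

Hydraulic gradient i = (18.45 − 16.08) / 2320 = 2.37 / 2320 = 0.001022.
Darcy flux q = K · i = 8.200 × 0.001022 = 0.008377 m/day.
Seepage velocity v = q / n_e = 0.008377 / 0.26 = 0.03222 m/day.
Travel time t = L / v = 2320 / 0.03222 = 72009 days = 197.2 years.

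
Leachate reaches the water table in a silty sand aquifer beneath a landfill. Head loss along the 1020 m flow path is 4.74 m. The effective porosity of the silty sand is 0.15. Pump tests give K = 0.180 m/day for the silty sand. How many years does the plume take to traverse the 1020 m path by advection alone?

Hydraulic gradient i = Δh / L = 4.74 / 1020 = 0.004647.
Darcy flux q = K · i = 0.1800 × 0.004647 = 0.0008365 m/day.
Seepage velocity v = q / n_e = 0.0008365 / 0.15 = 0.005576 m/day.
Travel time t = L / v = 1020 / 0.005576 = 1.829e+05 days = 500.8 years.

501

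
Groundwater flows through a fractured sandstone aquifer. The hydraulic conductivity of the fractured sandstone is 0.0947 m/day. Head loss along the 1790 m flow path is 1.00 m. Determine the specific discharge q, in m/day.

Hydraulic gradient i = Δh / L = 1.00 / 1790 = 0.0005587.
Specific discharge q = K · i = 0.09470 × 0.0005587 = 5.291e-05 m/day.

5.29e-05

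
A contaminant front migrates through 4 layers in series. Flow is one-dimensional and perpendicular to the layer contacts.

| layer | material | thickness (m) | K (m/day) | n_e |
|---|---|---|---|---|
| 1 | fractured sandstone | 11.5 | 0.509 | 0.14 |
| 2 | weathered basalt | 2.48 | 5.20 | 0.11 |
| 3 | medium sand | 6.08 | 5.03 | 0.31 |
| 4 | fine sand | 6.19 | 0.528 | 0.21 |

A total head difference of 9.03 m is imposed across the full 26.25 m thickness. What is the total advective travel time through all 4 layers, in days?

20.2

With flow normal to the layers, continuity requires the same specific discharge q through every layer.
Σ(b_i/K_i) = 11.5/0.509 + 2.48/5.20 + 6.08/5.03 + 6.19/0.528 = 36.00 d.
q = Δh / Σ(b_i/K_i) = 9.03 / 36.00 = 0.2508 m/day.
In each layer the seepage velocity is v_i = q/n_i, so the layer transit time is t_i = b_i·n_i / q:
  layer 1 (fractured sandstone): t_1 = 11.5 × 0.14 / 0.2508 = 6.419 d
  layer 2 (weathered basalt): t_2 = 2.48 × 0.11 / 0.2508 = 1.088 d
  layer 3 (medium sand): t_3 = 6.08 × 0.31 / 0.2508 = 7.515 d
  layer 4 (fine sand): t_4 = 6.19 × 0.21 / 0.2508 = 5.183 d
Total t = Σ t_i = 20.20 days.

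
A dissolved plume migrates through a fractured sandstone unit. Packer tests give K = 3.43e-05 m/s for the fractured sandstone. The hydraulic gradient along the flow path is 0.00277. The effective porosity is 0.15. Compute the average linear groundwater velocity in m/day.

Convert K: 3.43e-05 m/s × 86400 = 2.964 m/day.
Hydraulic gradient i = 0.00277.
Darcy flux q = K · i = 2.964 × 0.002770 = 0.008209 m/day.
Seepage velocity v = q / n_e = 0.008209 / 0.15 = 0.05473 m/day.

0.0547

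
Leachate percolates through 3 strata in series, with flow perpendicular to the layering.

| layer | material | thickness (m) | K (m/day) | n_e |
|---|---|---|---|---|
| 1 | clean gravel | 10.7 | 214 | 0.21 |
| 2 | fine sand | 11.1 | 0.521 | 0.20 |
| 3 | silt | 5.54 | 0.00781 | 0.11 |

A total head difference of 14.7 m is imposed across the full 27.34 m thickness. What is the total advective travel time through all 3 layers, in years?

With flow normal to the layers, continuity requires the same specific discharge q through every layer.
Σ(b_i/K_i) = 10.7/214 + 11.1/0.521 + 5.54/0.00781 = 730.7 d.
q = Δh / Σ(b_i/K_i) = 14.7 / 730.7 = 0.02012 m/day.
In each layer the seepage velocity is v_i = q/n_i, so the layer transit time is t_i = b_i·n_i / q:
  layer 1 (clean gravel): t_1 = 10.7 × 0.21 / 0.02012 = 111.7 d
  layer 2 (fine sand): t_2 = 11.1 × 0.20 / 0.02012 = 110.4 d
  layer 3 (silt): t_3 = 5.54 × 0.11 / 0.02012 = 30.29 d
Total t = Σ t_i = 252.3 days = 0.6909 years.

0.691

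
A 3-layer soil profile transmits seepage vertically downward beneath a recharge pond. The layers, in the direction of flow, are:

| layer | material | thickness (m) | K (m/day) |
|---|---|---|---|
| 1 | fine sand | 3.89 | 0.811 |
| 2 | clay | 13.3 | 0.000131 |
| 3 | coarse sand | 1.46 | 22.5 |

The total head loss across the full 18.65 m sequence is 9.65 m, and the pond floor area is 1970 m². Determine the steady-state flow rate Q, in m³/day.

Flow is perpendicular to layering, so the layers act in series and the equivalent K is the thickness-weighted harmonic mean.
Total thickness L = 3.89 + 13.3 + 1.46 = 18.65 m.
Σ(b_i/K_i) = 3.89/0.811 + 13.3/0.000131 + 1.46/22.5 = 1.015e+05 d.
K_eq = L / Σ(b_i/K_i) = 18.65 / 1.015e+05 = 0.0001837 m/day.
Q = K_eq · A · (Δh/L) = 0.0001837 × 1970 × (9.65/18.65) = 0.1872 m³/day.

0.187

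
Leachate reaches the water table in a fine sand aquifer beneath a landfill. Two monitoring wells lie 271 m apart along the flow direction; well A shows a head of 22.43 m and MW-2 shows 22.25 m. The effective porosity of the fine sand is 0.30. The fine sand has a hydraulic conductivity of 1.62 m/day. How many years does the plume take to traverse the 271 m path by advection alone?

Hydraulic gradient i = (22.43 − 22.25) / 271 = 0.18 / 271 = 0.0006642.
Darcy flux q = K · i = 1.620 × 0.0006642 = 0.001076 m/day.
Seepage velocity v = q / n_e = 0.001076 / 0.30 = 0.003587 m/day.
Travel time t = L / v = 271 / 0.003587 = 75557 days = 206.9 years.

207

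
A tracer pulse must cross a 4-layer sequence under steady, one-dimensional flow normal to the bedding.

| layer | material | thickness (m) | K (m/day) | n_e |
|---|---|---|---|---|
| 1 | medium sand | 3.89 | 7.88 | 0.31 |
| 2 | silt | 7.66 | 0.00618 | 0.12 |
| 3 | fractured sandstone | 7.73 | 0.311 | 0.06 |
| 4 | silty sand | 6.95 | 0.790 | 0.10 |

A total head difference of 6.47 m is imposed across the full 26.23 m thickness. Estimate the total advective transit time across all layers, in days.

646

With flow normal to the layers, continuity requires the same specific discharge q through every layer.
Σ(b_i/K_i) = 3.89/7.88 + 7.66/0.00618 + 7.73/0.311 + 6.95/0.790 = 1274 d.
q = Δh / Σ(b_i/K_i) = 6.47 / 1274 = 0.005080 m/day.
In each layer the seepage velocity is v_i = q/n_i, so the layer transit time is t_i = b_i·n_i / q:
  layer 1 (medium sand): t_1 = 3.89 × 0.31 / 0.005080 = 237.4 d
  layer 2 (silt): t_2 = 7.66 × 0.12 / 0.005080 = 180.9 d
  layer 3 (fractured sandstone): t_3 = 7.73 × 0.06 / 0.005080 = 91.30 d
  layer 4 (silty sand): t_4 = 6.95 × 0.10 / 0.005080 = 136.8 d
Total t = Σ t_i = 646.4 days.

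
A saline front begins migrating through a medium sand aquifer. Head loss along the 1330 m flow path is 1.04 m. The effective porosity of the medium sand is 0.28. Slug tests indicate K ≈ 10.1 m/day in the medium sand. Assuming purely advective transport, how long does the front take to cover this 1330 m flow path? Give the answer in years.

129

Hydraulic gradient i = Δh / L = 1.04 / 1330 = 0.0007820.
Darcy flux q = K · i = 10.10 × 0.0007820 = 0.007898 m/day.
Seepage velocity v = q / n_e = 0.007898 / 0.28 = 0.02821 m/day.
Travel time t = L / v = 1330 / 0.02821 = 47153 days = 129.1 years.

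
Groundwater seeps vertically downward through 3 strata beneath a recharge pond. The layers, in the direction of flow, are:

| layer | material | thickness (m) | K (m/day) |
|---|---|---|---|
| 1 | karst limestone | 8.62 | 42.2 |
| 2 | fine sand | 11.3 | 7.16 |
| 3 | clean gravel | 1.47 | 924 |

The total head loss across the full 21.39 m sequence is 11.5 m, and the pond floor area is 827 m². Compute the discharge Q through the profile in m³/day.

5330

Flow is perpendicular to layering, so the layers act in series and the equivalent K is the thickness-weighted harmonic mean.
Total thickness L = 8.62 + 11.3 + 1.47 = 21.39 m.
Σ(b_i/K_i) = 8.62/42.2 + 11.3/7.16 + 1.47/924 = 1.784 d.
K_eq = L / Σ(b_i/K_i) = 21.39 / 1.784 = 11.99 m/day.
Q = K_eq · A · (Δh/L) = 11.99 × 827 × (11.5/21.39) = 5331 m³/day.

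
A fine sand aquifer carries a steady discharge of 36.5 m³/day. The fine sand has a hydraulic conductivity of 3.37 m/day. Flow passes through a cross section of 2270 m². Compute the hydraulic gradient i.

From Q = K·A·i, i = Q / (K·A) = 36.5 / (3.370 × 2270) = 0.004771.

0.00477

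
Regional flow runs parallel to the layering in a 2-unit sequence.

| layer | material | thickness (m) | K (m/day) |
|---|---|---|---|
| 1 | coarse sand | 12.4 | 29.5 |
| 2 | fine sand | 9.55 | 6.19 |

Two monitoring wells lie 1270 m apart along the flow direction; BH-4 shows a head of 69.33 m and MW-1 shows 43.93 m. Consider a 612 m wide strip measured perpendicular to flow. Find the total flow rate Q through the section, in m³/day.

Flow is parallel to layering, so each bed carries its own Darcy discharge and the transmissivities add.
Σ(K_i·b_i) = 29.5×12.4 + 6.19×9.55 = 424.9 m²/day.
Hydraulic gradient i = (69.33 − 43.93) / 1270 = 25.4 / 1270 = 0.02000.
Q = Σ(K_i·b_i) · W · i = 424.9 × 612 × 0.02000 = 5201 m³/day.

5200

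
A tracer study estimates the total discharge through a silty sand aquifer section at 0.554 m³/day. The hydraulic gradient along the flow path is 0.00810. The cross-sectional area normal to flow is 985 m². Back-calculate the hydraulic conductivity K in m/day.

0.0694

Hydraulic gradient i = 0.00810.
From Q = K·A·i, K = Q / (A·i) = 0.554 / (985.0 × 0.008100) = 0.06944 m/day.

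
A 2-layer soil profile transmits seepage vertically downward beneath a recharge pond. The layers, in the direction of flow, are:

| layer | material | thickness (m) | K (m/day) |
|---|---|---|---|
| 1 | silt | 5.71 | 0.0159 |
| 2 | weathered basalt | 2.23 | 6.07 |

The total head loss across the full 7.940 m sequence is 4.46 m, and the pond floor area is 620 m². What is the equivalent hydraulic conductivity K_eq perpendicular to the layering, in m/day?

Flow is perpendicular to layering, so the layers act in series and the equivalent K is the thickness-weighted harmonic mean.
Total thickness L = 5.71 + 2.23 = 7.940 m.
Σ(b_i/K_i) = 5.71/0.0159 + 2.23/6.07 = 359.5 d.
K_eq = L / Σ(b_i/K_i) = 7.940 / 359.5 = 0.02209 m/day.

0.0221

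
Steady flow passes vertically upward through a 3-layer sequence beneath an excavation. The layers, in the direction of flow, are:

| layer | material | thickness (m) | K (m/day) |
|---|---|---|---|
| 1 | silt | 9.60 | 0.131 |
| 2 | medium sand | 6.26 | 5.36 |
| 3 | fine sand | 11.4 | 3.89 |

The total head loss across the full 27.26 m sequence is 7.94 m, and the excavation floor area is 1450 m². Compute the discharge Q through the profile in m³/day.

149

Flow is perpendicular to layering, so the layers act in series and the equivalent K is the thickness-weighted harmonic mean.
Total thickness L = 9.60 + 6.26 + 11.4 = 27.26 m.
Σ(b_i/K_i) = 9.60/0.131 + 6.26/5.36 + 11.4/3.89 = 77.38 d.
K_eq = L / Σ(b_i/K_i) = 27.26 / 77.38 = 0.3523 m/day.
Q = K_eq · A · (Δh/L) = 0.3523 × 1450 × (7.94/27.26) = 148.8 m³/day.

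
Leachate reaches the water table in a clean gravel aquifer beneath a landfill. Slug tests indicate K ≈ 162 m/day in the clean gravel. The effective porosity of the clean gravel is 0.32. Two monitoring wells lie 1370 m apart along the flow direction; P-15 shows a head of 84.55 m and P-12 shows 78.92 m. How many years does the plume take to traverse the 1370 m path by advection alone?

Hydraulic gradient i = (84.55 − 78.92) / 1370 = 5.63 / 1370 = 0.004109.
Darcy flux q = K · i = 162.0 × 0.004109 = 0.6657 m/day.
Seepage velocity v = q / n_e = 0.6657 / 0.32 = 2.080 m/day.
Travel time t = L / v = 1370 / 2.080 = 658.5 days = 1.803 years.

1.80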